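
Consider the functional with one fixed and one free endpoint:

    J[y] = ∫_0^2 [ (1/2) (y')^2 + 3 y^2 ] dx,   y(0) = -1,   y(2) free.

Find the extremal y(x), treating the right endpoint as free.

The Lagrangian L = (1/2) (y')^2 + 3 y^2 gives
    ∂L/∂y = 6 y,   ∂L/∂y' = y'.
Euler-Lagrange: y'' − 6 y = 0.
With k = sqrt(6), the general solution is
    y(x) = A cosh(sqrt(6) x) + B sinh(sqrt(6) x).
Fixed left endpoint y(0) = -1 ⇒ A = -1.
The right endpoint x = 2 is free, so the natural (transversality) condition is ∂L/∂y' |_{x=2} = 0, i.e. y'(2) = 0.
Compute y'(x) = A k sinh(k x) + B k cosh(k x), so
    y'(2) = A k sinh(k·2) + B k cosh(k·2) = 0
    ⇒ B = −A tanh(k·2) = tanh(sqrt(6)·2).
Therefore the extremal is
    y(x) = −cosh(sqrt(6) x) + tanh(sqrt(6)·2) sinh(sqrt(6) x).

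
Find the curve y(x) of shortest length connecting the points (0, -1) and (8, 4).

Arc-length functional: J[y] = ∫ sqrt(1 + (y')^2) dx.
Lagrangian L = sqrt(1 + (y')^2) has no explicit y dependence, so ∂L/∂y = 0 and the Euler-Lagrange equation gives
    d/dx( y' / sqrt(1 + (y')^2) ) = 0  ⇒  y' / sqrt(1 + (y')^2) = const.
Hence y' is constant, so y(x) is affine.
Fitting the endpoints (0, -1) and (8, 4):
    slope m = (4 − (-1)) / (8 − 0) = 5/8,
    intercept c = (-1) − m·0 = -1.
Extremal: y(x) = (5/8) x - 1.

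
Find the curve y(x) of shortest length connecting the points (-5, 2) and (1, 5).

Arc-length functional: J[y] = ∫ sqrt(1 + (y')^2) dx.
Lagrangian L = sqrt(1 + (y')^2) has no explicit y dependence, so ∂L/∂y = 0 and the Euler-Lagrange equation gives
    d/dx( y' / sqrt(1 + (y')^2) ) = 0  ⇒  y' / sqrt(1 + (y')^2) = const.
Hence y' is constant, so y(x) is affine.
Fitting the endpoints (-5, 2) and (1, 5):
    slope m = (5 − 2) / (1 − (-5)) = 1/2,
    intercept c = 2 − m·(-5) = 9/2.
Extremal: y(x) = (1/2) x + 9/2.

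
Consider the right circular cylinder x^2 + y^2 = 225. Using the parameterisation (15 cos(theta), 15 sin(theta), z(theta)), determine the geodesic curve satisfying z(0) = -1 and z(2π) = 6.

Parameterise the cylinder of radius R = 15 as
    r(θ) = (15 cos θ, 15 sin θ, z(θ)).
The arc-length element is
    ds = sqrt(225 + (dz/dθ)^2) dθ,
so the Lagrangian is L = sqrt(225 + z'^2).
L depends on z' only, not on z or θ, so ∂L/∂z = 0 and
    ∂L/∂z' = z' / sqrt(225 + z'^2).
The Euler-Lagrange equation gives
    d/dθ( z' / sqrt(225 + z'^2) ) = 0,
so z' is constant. Integrating once:
    z(θ) = a θ + b,
a helix on the cylinder (a straight line when the cylinder is unrolled). The constants a, b are determined by the endpoint conditions.
With endpoint conditions z(0) = -1 and z(2π) = 6: from z(0) = b we get b = -1, and a·2π + -1 = 6 gives a = 7/(2π), so
    z(θ) = (7/(2π)) θ − 1.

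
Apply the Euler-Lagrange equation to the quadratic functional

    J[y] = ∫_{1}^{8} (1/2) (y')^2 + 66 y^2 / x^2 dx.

The Lagrangian is L = (1/2) (y')^2 + 66 y^2 / x^2.
Compute ∂L/∂y = 132y/x^2, ∂L/∂y' = y'.
The Euler-Lagrange equation d/dx(∂L/∂y') − ∂L/∂y = 0 reduces to
    y'' − 132/x^2 · y = 0  (x > 0).
Its general solution is
    y(x) = A x^12 + B x^(-11),
with A, B fixed by the endpoint conditions.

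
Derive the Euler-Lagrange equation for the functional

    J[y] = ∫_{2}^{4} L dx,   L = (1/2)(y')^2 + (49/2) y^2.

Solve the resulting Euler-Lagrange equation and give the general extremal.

The Lagrangian is L = (1/2)(y')^2 + (49/2) y^2.
∂L/∂y = 49y.
∂L/∂y' = y'.
The Euler-Lagrange equation d/dx(∂L/∂y') − ∂L/∂y = 0 becomes:
    y'' - 49 y = 0
General solution: y(x) = A e^(7x) + B e^(-7x), where A and B are arbitrary constants fixed by the endpoint conditions.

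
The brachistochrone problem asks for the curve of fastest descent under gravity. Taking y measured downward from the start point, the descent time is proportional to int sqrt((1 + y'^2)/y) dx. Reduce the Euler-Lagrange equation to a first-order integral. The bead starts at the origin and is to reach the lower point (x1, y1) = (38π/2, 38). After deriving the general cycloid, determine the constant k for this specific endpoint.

The Lagrangian L = sqrt((1 + y'^2) / y) has no explicit x dependence, so the Beltrami identity applies:
    L − y' ∂L/∂y' = C.
Compute ∂L/∂y' = y' / sqrt(y (1 + y'^2)).
Substitute:
    sqrt((1 + y'^2)/y) − y'·y' / sqrt(y (1 + y'^2))
    = (1 + y'^2) / sqrt(y (1 + y'^2)) − y'^2 / sqrt(y (1 + y'^2))
    = 1 / sqrt(y (1 + y'^2)) = C.
Squaring and rearranging gives the first integral
    y (1 + y'^2) = 1/C^2 =: k   (constant).
Solving this first-order ODE by the substitution
    y = (k/2)(1 − cos θ)
yields the cycloid parameterisation
    x(θ) = (k/2)(θ − sin θ),   y(θ) = (k/2)(1 − cos θ).
The constant k is fixed by the endpoint condition.
Now fit the given lower endpoint (x1, y1) = (38π/2, 38). At the bottom of the first arch (θ = π), the parametric equations give
    y(π) = (k/2)(1 − cos π) = k,
    x(π) = (k/2)(π − sin π) = kπ/2.
Matching y(π) = 38 gives k = 38, consistent with x(π) = 38π/2. Therefore the specific cycloid is
    x(θ) = (38/2)(θ − sin θ),   y(θ) = (38/2)(1 − cos θ).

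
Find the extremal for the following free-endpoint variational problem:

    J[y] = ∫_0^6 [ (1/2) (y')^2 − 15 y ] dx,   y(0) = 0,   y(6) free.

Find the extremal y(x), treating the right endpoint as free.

The Lagrangian L = (1/2) (y')^2 − 15 y gives
    ∂L/∂y = −15,   ∂L/∂y' = y'.
Euler-Lagrange: d/dx(y') − (−15) = 0, i.e. y'' + 15 = 0, so
    y(x) = −(15/2) x^2 + C1 x + C2.
Fixed left endpoint y(0) = 0 ⇒ C2 = 0.
The right endpoint x = 6 is free, so the natural (transversality) condition is ∂L/∂y' |_{x=6} = 0, i.e. y'(6) = 0.
Compute y'(x) = −15 x + C1, so y'(6) = −90 + C1 = 0 ⇒ C1 = 90.
Therefore the extremal is
    y(x) = −(15/2) x^2 + 90 x.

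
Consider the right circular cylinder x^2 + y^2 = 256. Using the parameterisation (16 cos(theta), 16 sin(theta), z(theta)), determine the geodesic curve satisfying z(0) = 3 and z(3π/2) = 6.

Parameterise the cylinder of radius R = 16 as
    r(θ) = (16 cos θ, 16 sin θ, z(θ)).
The arc-length element is
    ds = sqrt(256 + (dz/dθ)^2) dθ,
so the Lagrangian is L = sqrt(256 + z'^2).
L depends on z' only, not on z or θ, so ∂L/∂z = 0 and
    ∂L/∂z' = z' / sqrt(256 + z'^2).
The Euler-Lagrange equation gives
    d/dθ( z' / sqrt(256 + z'^2) ) = 0,
so z' is constant. Integrating once:
    z(θ) = a θ + b,
a helix on the cylinder (a straight line when the cylinder is unrolled). The constants a, b are determined by the endpoint conditions.
With endpoint conditions z(0) = 3 and z(3π/2) = 6: from z(0) = b we get b = 3, and a·3π/2 + 3 = 6 gives a = 2/π, so
    z(θ) = (2/π) θ + 3.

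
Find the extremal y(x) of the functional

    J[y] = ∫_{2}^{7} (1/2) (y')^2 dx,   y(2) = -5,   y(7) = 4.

The Lagrangian is L = (1/2) (y')^2.
Compute ∂L/∂y = 0, ∂L/∂y' = y'.
The Euler-Lagrange equation d/dx(∂L/∂y') − ∂L/∂y = 0 reduces to
    y'' = 0.
Its general solution is
    y(x) = A x + B,
with A, B fixed by the endpoint conditions.
Applying the endpoint conditions y(2) = -5 and y(7) = 4: solve A·2 + B = -5 and A·7 + B = 4. Subtracting gives A(7 − 2) = 4 − -5, so A = 9/5, and B = -5 − A·2 = -43/5. Therefore
    y(x) = (9/5) x - 43/5.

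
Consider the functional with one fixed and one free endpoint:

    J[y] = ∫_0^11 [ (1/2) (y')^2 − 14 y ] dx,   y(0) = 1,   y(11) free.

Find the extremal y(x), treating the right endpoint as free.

The Lagrangian L = (1/2) (y')^2 − 14 y gives
    ∂L/∂y = −14,   ∂L/∂y' = y'.
Euler-Lagrange: d/dx(y') − (−14) = 0, i.e. y'' + 14 = 0, so
    y(x) = −(14/2) x^2 + C1 x + C2.
Fixed left endpoint y(0) = 1 ⇒ C2 = 1.
The right endpoint x = 11 is free, so the natural (transversality) condition is ∂L/∂y' |_{x=11} = 0, i.e. y'(11) = 0.
Compute y'(x) = −14 x + C1, so y'(11) = −154 + C1 = 0 ⇒ C1 = 154.
Therefore the extremal is
    y(x) = −7 x^2 + 154 x + 1.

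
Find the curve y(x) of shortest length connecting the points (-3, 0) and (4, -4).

Arc-length functional: J[y] = ∫ sqrt(1 + (y')^2) dx.
Lagrangian L = sqrt(1 + (y')^2) has no explicit y dependence, so ∂L/∂y = 0 and the Euler-Lagrange equation gives
    d/dx( y' / sqrt(1 + (y')^2) ) = 0  ⇒  y' / sqrt(1 + (y')^2) = const.
Hence y' is constant, so y(x) is affine.
Fitting the endpoints (-3, 0) and (4, -4):
    slope m = ((-4) − 0) / (4 − (-3)) = -4/7,
    intercept c = 0 − m·(-3) = -12/7.
Extremal: y(x) = (-4/7) x - 12/7.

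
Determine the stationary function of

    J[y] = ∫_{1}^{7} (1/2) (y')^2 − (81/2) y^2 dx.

The Lagrangian is L = (1/2) (y')^2 − (81/2) y^2.
Compute ∂L/∂y = -81y, ∂L/∂y' = y'.
The Euler-Lagrange equation d/dx(∂L/∂y') − ∂L/∂y = 0 reduces to
    y'' + 81 y = 0.
Its general solution is
    y(x) = A sin(9x) + B cos(9x),
with A, B fixed by the endpoint conditions.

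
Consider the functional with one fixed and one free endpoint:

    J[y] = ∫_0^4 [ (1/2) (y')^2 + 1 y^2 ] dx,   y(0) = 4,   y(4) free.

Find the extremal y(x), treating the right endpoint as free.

The Lagrangian L = (1/2) (y')^2 + 1 y^2 gives
    ∂L/∂y = 2 y,   ∂L/∂y' = y'.
Euler-Lagrange: y'' − 2 y = 0.
With k = sqrt(2), the general solution is
    y(x) = A cosh(sqrt(2) x) + B sinh(sqrt(2) x).
Fixed left endpoint y(0) = 4 ⇒ A = 4.
The right endpoint x = 4 is free, so the natural (transversality) condition is ∂L/∂y' |_{x=4} = 0, i.e. y'(4) = 0.
Compute y'(x) = A k sinh(k x) + B k cosh(k x), so
    y'(4) = A k sinh(k·4) + B k cosh(k·4) = 0
    ⇒ B = −A tanh(k·4) = − 4 tanh(sqrt(2)·4).
Therefore the extremal is
    y(x) = 4 cosh(sqrt(2) x) − 4 tanh(sqrt(2)·4) sinh(sqrt(2) x).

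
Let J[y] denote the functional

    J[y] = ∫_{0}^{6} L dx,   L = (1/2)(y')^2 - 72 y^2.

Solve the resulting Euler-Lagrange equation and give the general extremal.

The Lagrangian is L = (1/2)(y')^2 - 72 y^2.
∂L/∂y = -144y.
∂L/∂y' = y'.
The Euler-Lagrange equation d/dx(∂L/∂y') − ∂L/∂y = 0 becomes:
    y'' + 144 y = 0
General solution: y(x) = A sin(12x) + B cos(12x), where A and B are arbitrary constants fixed by the endpoint conditions.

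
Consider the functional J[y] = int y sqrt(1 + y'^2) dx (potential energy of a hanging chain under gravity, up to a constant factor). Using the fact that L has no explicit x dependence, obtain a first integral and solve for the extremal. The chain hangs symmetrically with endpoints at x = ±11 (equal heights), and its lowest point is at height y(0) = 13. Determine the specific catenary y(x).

The Lagrangian L(y, y') = y sqrt(1 + y'^2) has no explicit x dependence, so the Beltrami identity applies:
    L − y' ∂L/∂y' = C.
Compute ∂L/∂y' = y · y' / sqrt(1 + y'^2). Then
    L − y' ∂L/∂y'
    = y sqrt(1 + y'^2) − y · y'^2 / sqrt(1 + y'^2)
    = y (1 + y'^2 − y'^2) / sqrt(1 + y'^2)
    = y / sqrt(1 + y'^2) = C.
Squaring gives y^2 = C^2 (1 + y'^2), i.e.
    y'^2 = y^2 / C^2 − 1.
Separating variables,
    dy / sqrt(y^2 − C^2) = dx / C,
and integrating gives arccosh(y / C) = (x − a)/C, so
    y(x) = C cosh((x − a)/C),
the catenary. The constants C and a are fixed by the two endpoint conditions (and, for the hanging-chain problem, the length constraint selects C).
Now fit the given data. The endpoints x = ±11 are symmetric at equal height, so the catenary is even about its minimum: a = 0 and y(x) = C cosh(x/C). The lowest point is y(0) = C cosh(0) = C, and we are told y(0) = 13, so C = 13. Therefore
    y(x) = 13 cosh(x/13),
and at the endpoints
    y(±11) = 13 cosh(11/13).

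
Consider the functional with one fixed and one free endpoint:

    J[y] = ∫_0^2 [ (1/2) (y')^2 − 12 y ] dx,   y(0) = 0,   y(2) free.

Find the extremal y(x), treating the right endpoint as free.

The Lagrangian L = (1/2) (y')^2 − 12 y gives
    ∂L/∂y = −12,   ∂L/∂y' = y'.
Euler-Lagrange: d/dx(y') − (−12) = 0, i.e. y'' + 12 = 0, so
    y(x) = −(12/2) x^2 + C1 x + C2.
Fixed left endpoint y(0) = 0 ⇒ C2 = 0.
The right endpoint x = 2 is free, so the natural (transversality) condition is ∂L/∂y' |_{x=2} = 0, i.e. y'(2) = 0.
Compute y'(x) = −12 x + C1, so y'(2) = −24 + C1 = 0 ⇒ C1 = 24.
Therefore the extremal is
    y(x) = −6 x^2 + 24 x.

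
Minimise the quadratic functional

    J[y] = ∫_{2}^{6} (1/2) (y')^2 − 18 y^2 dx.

The Lagrangian is L = (1/2) (y')^2 − 18 y^2.
Compute ∂L/∂y = -36y, ∂L/∂y' = y'.
The Euler-Lagrange equation d/dx(∂L/∂y') − ∂L/∂y = 0 reduces to
    y'' + 36 y = 0.
Its general solution is
    y(x) = A sin(6x) + B cos(6x),
with A, B fixed by the endpoint conditions.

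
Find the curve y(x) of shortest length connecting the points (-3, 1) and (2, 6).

Arc-length functional: J[y] = ∫ sqrt(1 + (y')^2) dx.
Lagrangian L = sqrt(1 + (y')^2) has no explicit y dependence, so ∂L/∂y = 0 and the Euler-Lagrange equation gives
    d/dx( y' / sqrt(1 + (y')^2) ) = 0  ⇒  y' / sqrt(1 + (y')^2) = const.
Hence y' is constant, so y(x) is affine.
Fitting the endpoints (-3, 1) and (2, 6):
    slope m = (6 − 1) / (2 − (-3)) = 1,
    intercept c = 1 − m·(-3) = 4.
Extremal: y(x) = x + 4.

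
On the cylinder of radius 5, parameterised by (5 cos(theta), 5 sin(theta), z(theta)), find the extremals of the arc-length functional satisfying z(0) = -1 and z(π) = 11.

Parameterise the cylinder of radius R = 5 as
    r(θ) = (5 cos θ, 5 sin θ, z(θ)).
The arc-length element is
    ds = sqrt(25 + (dz/dθ)^2) dθ,
so the Lagrangian is L = sqrt(25 + z'^2).
L depends on z' only, not on z or θ, so ∂L/∂z = 0 and
    ∂L/∂z' = z' / sqrt(25 + z'^2).
The Euler-Lagrange equation gives
    d/dθ( z' / sqrt(25 + z'^2) ) = 0,
so z' is constant. Integrating once:
    z(θ) = a θ + b,
a helix on the cylinder (a straight line when the cylinder is unrolled). The constants a, b are determined by the endpoint conditions.
With endpoint conditions z(0) = -1 and z(π) = 11: from z(0) = b we get b = -1, and a·π + -1 = 11 gives a = 12/π, so
    z(θ) = (12/π) θ − 1.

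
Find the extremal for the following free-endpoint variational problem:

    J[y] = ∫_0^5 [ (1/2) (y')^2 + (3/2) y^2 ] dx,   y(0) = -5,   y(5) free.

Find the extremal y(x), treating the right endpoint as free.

The Lagrangian L = (1/2) (y')^2 + (3/2) y^2 gives
    ∂L/∂y = 3 y,   ∂L/∂y' = y'.
Euler-Lagrange: y'' − 3 y = 0.
With k = sqrt(3), the general solution is
    y(x) = A cosh(sqrt(3) x) + B sinh(sqrt(3) x).
Fixed left endpoint y(0) = -5 ⇒ A = -5.
The right endpoint x = 5 is free, so the natural (transversality) condition is ∂L/∂y' |_{x=5} = 0, i.e. y'(5) = 0.
Compute y'(x) = A k sinh(k x) + B k cosh(k x), so
    y'(5) = A k sinh(k·5) + B k cosh(k·5) = 0
    ⇒ B = −A tanh(k·5) = 5 tanh(sqrt(3)·5).
Therefore the extremal is
    y(x) = −5 cosh(sqrt(3) x) + 5 tanh(sqrt(3)·5) sinh(sqrt(3) x).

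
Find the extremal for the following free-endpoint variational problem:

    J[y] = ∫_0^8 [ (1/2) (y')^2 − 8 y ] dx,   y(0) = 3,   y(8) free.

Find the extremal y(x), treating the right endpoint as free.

The Lagrangian L = (1/2) (y')^2 − 8 y gives
    ∂L/∂y = −8,   ∂L/∂y' = y'.
Euler-Lagrange: d/dx(y') − (−8) = 0, i.e. y'' + 8 = 0, so
    y(x) = −(8/2) x^2 + C1 x + C2.
Fixed left endpoint y(0) = 3 ⇒ C2 = 3.
The right endpoint x = 8 is free, so the natural (transversality) condition is ∂L/∂y' |_{x=8} = 0, i.e. y'(8) = 0.
Compute y'(x) = −8 x + C1, so y'(8) = −64 + C1 = 0 ⇒ C1 = 64.
Therefore the extremal is
    y(x) = −4 x^2 + 64 x + 3.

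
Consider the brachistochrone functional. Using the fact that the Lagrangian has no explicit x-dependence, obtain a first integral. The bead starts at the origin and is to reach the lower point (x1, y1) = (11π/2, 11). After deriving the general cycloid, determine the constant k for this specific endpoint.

The Lagrangian L = sqrt((1 + y'^2) / y) has no explicit x dependence, so the Beltrami identity applies:
    L − y' ∂L/∂y' = C.
Compute ∂L/∂y' = y' / sqrt(y (1 + y'^2)).
Substitute:
    sqrt((1 + y'^2)/y) − y'·y' / sqrt(y (1 + y'^2))
    = (1 + y'^2) / sqrt(y (1 + y'^2)) − y'^2 / sqrt(y (1 + y'^2))
    = 1 / sqrt(y (1 + y'^2)) = C.
Squaring and rearranging gives the first integral
    y (1 + y'^2) = 1/C^2 =: k   (constant).
Solving this first-order ODE by the substitution
    y = (k/2)(1 − cos θ)
yields the cycloid parameterisation
    x(θ) = (k/2)(θ − sin θ),   y(θ) = (k/2)(1 − cos θ).
The constant k is fixed by the endpoint condition.
Now fit the given lower endpoint (x1, y1) = (11π/2, 11). At the bottom of the first arch (θ = π), the parametric equations give
    y(π) = (k/2)(1 − cos π) = k,
    x(π) = (k/2)(π − sin π) = kπ/2.
Matching y(π) = 11 gives k = 11, consistent with x(π) = 11π/2. Therefore the specific cycloid is
    x(θ) = (11/2)(θ − sin θ),   y(θ) = (11/2)(1 − cos θ).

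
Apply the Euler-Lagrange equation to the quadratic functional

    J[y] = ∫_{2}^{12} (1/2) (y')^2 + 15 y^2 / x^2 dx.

The Lagrangian is L = (1/2) (y')^2 + 15 y^2 / x^2.
Compute ∂L/∂y = 30y/x^2, ∂L/∂y' = y'.
The Euler-Lagrange equation d/dx(∂L/∂y') − ∂L/∂y = 0 reduces to
    y'' − 30/x^2 · y = 0  (x > 0).
Its general solution is
    y(x) = A x^6 + B x^(-5),
with A, B fixed by the endpoint conditions.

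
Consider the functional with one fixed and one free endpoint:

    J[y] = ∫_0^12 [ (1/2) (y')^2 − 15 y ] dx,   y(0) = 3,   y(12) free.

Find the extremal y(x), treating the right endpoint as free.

The Lagrangian L = (1/2) (y')^2 − 15 y gives
    ∂L/∂y = −15,   ∂L/∂y' = y'.
Euler-Lagrange: d/dx(y') − (−15) = 0, i.e. y'' + 15 = 0, so
    y(x) = −(15/2) x^2 + C1 x + C2.
Fixed left endpoint y(0) = 3 ⇒ C2 = 3.
The right endpoint x = 12 is free, so the natural (transversality) condition is ∂L/∂y' |_{x=12} = 0, i.e. y'(12) = 0.
Compute y'(x) = −15 x + C1, so y'(12) = −180 + C1 = 0 ⇒ C1 = 180.
Therefore the extremal is
    y(x) = −(15/2) x^2 + 180 x + 3.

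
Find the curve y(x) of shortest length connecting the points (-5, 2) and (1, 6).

Arc-length functional: J[y] = ∫ sqrt(1 + (y')^2) dx.
Lagrangian L = sqrt(1 + (y')^2) has no explicit y dependence, so ∂L/∂y = 0 and the Euler-Lagrange equation gives
    d/dx( y' / sqrt(1 + (y')^2) ) = 0  ⇒  y' / sqrt(1 + (y')^2) = const.
Hence y' is constant, so y(x) is affine.
Fitting the endpoints (-5, 2) and (1, 6):
    slope m = (6 − 2) / (1 − (-5)) = 2/3,
    intercept c = 2 − m·(-5) = 16/3.
Extremal: y(x) = (2/3) x + 16/3.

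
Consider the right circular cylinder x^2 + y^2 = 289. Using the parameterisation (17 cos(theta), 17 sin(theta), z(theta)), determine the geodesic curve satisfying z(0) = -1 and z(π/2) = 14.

Parameterise the cylinder of radius R = 17 as
    r(θ) = (17 cos θ, 17 sin θ, z(θ)).
The arc-length element is
    ds = sqrt(289 + (dz/dθ)^2) dθ,
so the Lagrangian is L = sqrt(289 + z'^2).
L depends on z' only, not on z or θ, so ∂L/∂z = 0 and
    ∂L/∂z' = z' / sqrt(289 + z'^2).
The Euler-Lagrange equation gives
    d/dθ( z' / sqrt(289 + z'^2) ) = 0,
so z' is constant. Integrating once:
    z(θ) = a θ + b,
a helix on the cylinder (a straight line when the cylinder is unrolled). The constants a, b are determined by the endpoint conditions.
With endpoint conditions z(0) = -1 and z(π/2) = 14: from z(0) = b we get b = -1, and a·π/2 + -1 = 14 gives a = 30/π, so
    z(θ) = (30/π) θ − 1.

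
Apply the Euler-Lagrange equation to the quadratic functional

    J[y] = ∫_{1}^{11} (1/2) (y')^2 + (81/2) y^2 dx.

The Lagrangian is L = (1/2) (y')^2 + (81/2) y^2.
Compute ∂L/∂y = 81y, ∂L/∂y' = y'.
The Euler-Lagrange equation d/dx(∂L/∂y') − ∂L/∂y = 0 reduces to
    y'' − 81 y = 0.
Its general solution is
    y(x) = A e^(9x) + B e^(−9x),
with A, B fixed by the endpoint conditions.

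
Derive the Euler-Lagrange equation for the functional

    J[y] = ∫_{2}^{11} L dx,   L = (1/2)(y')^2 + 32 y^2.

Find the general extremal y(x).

The Lagrangian is L = (1/2)(y')^2 + 32 y^2.
∂L/∂y = 64y.
∂L/∂y' = y'.
The Euler-Lagrange equation d/dx(∂L/∂y') − ∂L/∂y = 0 becomes:
    y'' - 64 y = 0
General solution: y(x) = A e^(8x) + B e^(-8x), where A and B are arbitrary constants fixed by the endpoint conditions.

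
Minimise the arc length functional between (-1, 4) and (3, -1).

Arc-length functional: J[y] = ∫ sqrt(1 + (y')^2) dx.
Lagrangian L = sqrt(1 + (y')^2) has no explicit y dependence, so ∂L/∂y = 0 and the Euler-Lagrange equation gives
    d/dx( y' / sqrt(1 + (y')^2) ) = 0  ⇒  y' / sqrt(1 + (y')^2) = const.
Hence y' is constant, so y(x) is affine.
Fitting the endpoints (-1, 4) and (3, -1):
    slope m = ((-1) − 4) / (3 − (-1)) = -5/4,
    intercept c = 4 − m·(-1) = 11/4.
Extremal: y(x) = (-5/4) x + 11/4.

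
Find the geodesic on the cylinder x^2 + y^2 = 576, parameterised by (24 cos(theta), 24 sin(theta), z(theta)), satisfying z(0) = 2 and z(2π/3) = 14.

Parameterise the cylinder of radius R = 24 as
    r(θ) = (24 cos θ, 24 sin θ, z(θ)).
The arc-length element is
    ds = sqrt(576 + (dz/dθ)^2) dθ,
so the Lagrangian is L = sqrt(576 + z'^2).
L depends on z' only, not on z or θ, so ∂L/∂z = 0 and
    ∂L/∂z' = z' / sqrt(576 + z'^2).
The Euler-Lagrange equation gives
    d/dθ( z' / sqrt(576 + z'^2) ) = 0,
so z' is constant. Integrating once:
    z(θ) = a θ + b,
a helix on the cylinder (a straight line when the cylinder is unrolled). The constants a, b are determined by the endpoint conditions.
With endpoint conditions z(0) = 2 and z(2π/3) = 14: from z(0) = b we get b = 2, and a·2π/3 + 2 = 14 gives a = 18/π, so
    z(θ) = (18/π) θ + 2.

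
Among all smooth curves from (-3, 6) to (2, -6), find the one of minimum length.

Arc-length functional: J[y] = ∫ sqrt(1 + (y')^2) dx.
Lagrangian L = sqrt(1 + (y')^2) has no explicit y dependence, so ∂L/∂y = 0 and the Euler-Lagrange equation gives
    d/dx( y' / sqrt(1 + (y')^2) ) = 0  ⇒  y' / sqrt(1 + (y')^2) = const.
Hence y' is constant, so y(x) is affine.
Fitting the endpoints (-3, 6) and (2, -6):
    slope m = ((-6) − 6) / (2 − (-3)) = -12/5,
    intercept c = 6 − m·(-3) = -6/5.
Extremal: y(x) = (-12/5) x - 6/5.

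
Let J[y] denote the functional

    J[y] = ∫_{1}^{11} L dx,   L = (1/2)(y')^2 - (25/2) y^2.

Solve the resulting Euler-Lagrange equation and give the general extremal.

The Lagrangian is L = (1/2)(y')^2 - (25/2) y^2.
∂L/∂y = -25y.
∂L/∂y' = y'.
The Euler-Lagrange equation d/dx(∂L/∂y') − ∂L/∂y = 0 becomes:
    y'' + 25 y = 0
General solution: y(x) = A sin(5x) + B cos(5x), where A and B are arbitrary constants fixed by the endpoint conditions.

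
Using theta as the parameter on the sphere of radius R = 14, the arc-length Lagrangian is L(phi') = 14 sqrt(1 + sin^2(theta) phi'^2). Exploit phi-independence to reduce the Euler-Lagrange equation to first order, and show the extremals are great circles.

On the sphere of radius R = 14 with spherical coordinates (θ, φ), the induced metric is
    ds^2 = 196(dθ^2 + sin^2(θ) dφ^2).
Parameterise by θ; the arc-length functional is
    J[φ] = ∫ 14 sqrt(1 + sin^2(θ) (dφ/dθ)^2) dθ,
so L = 14 sqrt(1 + sin^2(θ) φ'^2). Compute
    ∂L/∂φ = 0  (L has no explicit φ dependence),
    ∂L/∂φ' = 14 sin^2(θ) φ' / sqrt(1 + sin^2(θ) φ'^2).
Since ∂L/∂φ = 0, the Euler-Lagrange equation
    d/dθ(∂L/∂φ') − ∂L/∂φ = 0
reduces to d/dθ(∂L/∂φ') = 0, i.e. the momentum conjugate to φ is conserved:
    14 sin^2(θ) φ' / sqrt(1 + sin^2(θ) φ'^2) = C.
The overall factor of 14 is constant, so dividing through gives Clairaut's relation sin^2(θ) φ' / sqrt(1 + sin^2(θ) φ'^2) = C' (with C' = C/14). Solving for φ' and integrating gives the great-circle family
    cot(θ) = A cos(φ − φ_0),
i.e. the intersection of the sphere with a plane through the origin. The two constants A and φ_0 (equivalently C and one phase) are fixed by the two endpoint conditions.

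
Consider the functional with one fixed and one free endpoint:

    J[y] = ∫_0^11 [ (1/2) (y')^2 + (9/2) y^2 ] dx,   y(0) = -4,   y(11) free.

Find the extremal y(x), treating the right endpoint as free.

The Lagrangian L = (1/2) (y')^2 + (9/2) y^2 gives
    ∂L/∂y = 9 y,   ∂L/∂y' = y'.
Euler-Lagrange: y'' − 9 y = 0.
With k = 3, the general solution is
    y(x) = A cosh(3 x) + B sinh(3 x).
Fixed left endpoint y(0) = -4 ⇒ A = -4.
The right endpoint x = 11 is free, so the natural (transversality) condition is ∂L/∂y' |_{x=11} = 0, i.e. y'(11) = 0.
Compute y'(x) = A k sinh(k x) + B k cosh(k x), so
    y'(11) = A k sinh(k·11) + B k cosh(k·11) = 0
    ⇒ B = −A tanh(k·11) = 4 tanh(3·11).
Therefore the extremal is
    y(x) = −4 cosh(3 x) + 4 tanh(3·11) sinh(3 x).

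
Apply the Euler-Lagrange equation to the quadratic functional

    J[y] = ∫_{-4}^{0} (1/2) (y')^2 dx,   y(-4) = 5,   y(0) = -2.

The Lagrangian is L = (1/2) (y')^2.
Compute ∂L/∂y = 0, ∂L/∂y' = y'.
The Euler-Lagrange equation d/dx(∂L/∂y') − ∂L/∂y = 0 reduces to
    y'' = 0.
Its general solution is
    y(x) = A x + B,
with A, B fixed by the endpoint conditions.
Applying the endpoint conditions y(-4) = 5 and y(0) = -2: solve A·-4 + B = 5 and A·0 + B = -2. Subtracting gives A(0 − -4) = -2 − 5, so A = -7/4, and B = 5 − A·-4 = -2. Therefore
    y(x) = (-7/4) x - 2.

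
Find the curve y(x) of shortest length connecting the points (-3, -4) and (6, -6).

Arc-length functional: J[y] = ∫ sqrt(1 + (y')^2) dx.
Lagrangian L = sqrt(1 + (y')^2) has no explicit y dependence, so ∂L/∂y = 0 and the Euler-Lagrange equation gives
    d/dx( y' / sqrt(1 + (y')^2) ) = 0  ⇒  y' / sqrt(1 + (y')^2) = const.
Hence y' is constant, so y(x) is affine.
Fitting the endpoints (-3, -4) and (6, -6):
    slope m = ((-6) − (-4)) / (6 − (-3)) = -2/9,
    intercept c = (-4) − m·(-3) = -14/3.
Extremal: y(x) = (-2/9) x - 14/3.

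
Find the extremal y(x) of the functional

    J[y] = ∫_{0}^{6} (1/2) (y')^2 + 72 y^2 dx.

The Lagrangian is L = (1/2) (y')^2 + 72 y^2.
Compute ∂L/∂y = 144y, ∂L/∂y' = y'.
The Euler-Lagrange equation d/dx(∂L/∂y') − ∂L/∂y = 0 reduces to
    y'' − 144 y = 0.
Its general solution is
    y(x) = A e^(12x) + B e^(−12x),
with A, B fixed by the endpoint conditions.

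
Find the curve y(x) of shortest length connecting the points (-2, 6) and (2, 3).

Arc-length functional: J[y] = ∫ sqrt(1 + (y')^2) dx.
Lagrangian L = sqrt(1 + (y')^2) has no explicit y dependence, so ∂L/∂y = 0 and the Euler-Lagrange equation gives
    d/dx( y' / sqrt(1 + (y')^2) ) = 0  ⇒  y' / sqrt(1 + (y')^2) = const.
Hence y' is constant, so y(x) is affine.
Fitting the endpoints (-2, 6) and (2, 3):
    slope m = (3 − 6) / (2 − (-2)) = -3/4,
    intercept c = 6 − m·(-2) = 9/2.
Extremal: y(x) = (-3/4) x + 9/2.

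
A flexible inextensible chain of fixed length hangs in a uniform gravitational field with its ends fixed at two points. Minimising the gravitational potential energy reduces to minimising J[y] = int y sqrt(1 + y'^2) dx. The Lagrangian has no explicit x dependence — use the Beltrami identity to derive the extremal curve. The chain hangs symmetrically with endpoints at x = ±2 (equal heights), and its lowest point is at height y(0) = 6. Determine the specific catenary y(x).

The Lagrangian L(y, y') = y sqrt(1 + y'^2) has no explicit x dependence, so the Beltrami identity applies:
    L − y' ∂L/∂y' = C.
Compute ∂L/∂y' = y · y' / sqrt(1 + y'^2). Then
    L − y' ∂L/∂y'
    = y sqrt(1 + y'^2) − y · y'^2 / sqrt(1 + y'^2)
    = y (1 + y'^2 − y'^2) / sqrt(1 + y'^2)
    = y / sqrt(1 + y'^2) = C.
Squaring gives y^2 = C^2 (1 + y'^2), i.e.
    y'^2 = y^2 / C^2 − 1.
Separating variables,
    dy / sqrt(y^2 − C^2) = dx / C,
and integrating gives arccosh(y / C) = (x − a)/C, so
    y(x) = C cosh((x − a)/C),
the catenary. The constants C and a are fixed by the two endpoint conditions (and, for the hanging-chain problem, the length constraint selects C).
Now fit the given data. The endpoints x = ±2 are symmetric at equal height, so the catenary is even about its minimum: a = 0 and y(x) = C cosh(x/C). The lowest point is y(0) = C cosh(0) = C, and we are told y(0) = 6, so C = 6. Therefore
    y(x) = 6 cosh(x/6),
and at the endpoints
    y(±2) = 6 cosh(2/6).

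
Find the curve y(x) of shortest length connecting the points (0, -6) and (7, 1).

Arc-length functional: J[y] = ∫ sqrt(1 + (y')^2) dx.
Lagrangian L = sqrt(1 + (y')^2) has no explicit y dependence, so ∂L/∂y = 0 and the Euler-Lagrange equation gives
    d/dx( y' / sqrt(1 + (y')^2) ) = 0  ⇒  y' / sqrt(1 + (y')^2) = const.
Hence y' is constant, so y(x) is affine.
Fitting the endpoints (0, -6) and (7, 1):
    slope m = (1 − (-6)) / (7 − 0) = 1,
    intercept c = (-6) − m·0 = -6.
Extremal: y(x) = x - 6.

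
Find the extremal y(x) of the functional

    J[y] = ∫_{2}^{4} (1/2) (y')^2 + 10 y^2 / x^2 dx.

The Lagrangian is L = (1/2) (y')^2 + 10 y^2 / x^2.
Compute ∂L/∂y = 20y/x^2, ∂L/∂y' = y'.
The Euler-Lagrange equation d/dx(∂L/∂y') − ∂L/∂y = 0 reduces to
    y'' − 20/x^2 · y = 0  (x > 0).
Its general solution is
    y(x) = A x^5 + B x^(-4),
with A, B fixed by the endpoint conditions.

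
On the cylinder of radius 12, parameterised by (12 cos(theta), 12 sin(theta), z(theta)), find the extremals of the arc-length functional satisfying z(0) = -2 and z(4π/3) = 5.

Parameterise the cylinder of radius R = 12 as
    r(θ) = (12 cos θ, 12 sin θ, z(θ)).
The arc-length element is
    ds = sqrt(144 + (dz/dθ)^2) dθ,
so the Lagrangian is L = sqrt(144 + z'^2).
L depends on z' only, not on z or θ, so ∂L/∂z = 0 and
    ∂L/∂z' = z' / sqrt(144 + z'^2).
The Euler-Lagrange equation gives
    d/dθ( z' / sqrt(144 + z'^2) ) = 0,
so z' is constant. Integrating once:
    z(θ) = a θ + b,
a helix on the cylinder (a straight line when the cylinder is unrolled). The constants a, b are determined by the endpoint conditions.
With endpoint conditions z(0) = -2 and z(4π/3) = 5: from z(0) = b we get b = -2, and a·4π/3 + -2 = 5 gives a = 21/(4π), so
    z(θ) = (21/(4π)) θ − 2.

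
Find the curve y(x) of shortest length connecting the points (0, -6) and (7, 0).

Arc-length functional: J[y] = ∫ sqrt(1 + (y')^2) dx.
Lagrangian L = sqrt(1 + (y')^2) has no explicit y dependence, so ∂L/∂y = 0 and the Euler-Lagrange equation gives
    d/dx( y' / sqrt(1 + (y')^2) ) = 0  ⇒  y' / sqrt(1 + (y')^2) = const.
Hence y' is constant, so y(x) is affine.
Fitting the endpoints (0, -6) and (7, 0):
    slope m = (0 − (-6)) / (7 − 0) = 6/7,
    intercept c = (-6) − m·0 = -6.
Extremal: y(x) = (6/7) x - 6.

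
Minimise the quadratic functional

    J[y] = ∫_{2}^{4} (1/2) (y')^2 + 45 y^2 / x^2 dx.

The Lagrangian is L = (1/2) (y')^2 + 45 y^2 / x^2.
Compute ∂L/∂y = 90y/x^2, ∂L/∂y' = y'.
The Euler-Lagrange equation d/dx(∂L/∂y') − ∂L/∂y = 0 reduces to
    y'' − 90/x^2 · y = 0  (x > 0).
Its general solution is
    y(x) = A x^10 + B x^(-9),
with A, B fixed by the endpoint conditions.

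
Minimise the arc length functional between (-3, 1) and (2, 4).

Arc-length functional: J[y] = ∫ sqrt(1 + (y')^2) dx.
Lagrangian L = sqrt(1 + (y')^2) has no explicit y dependence, so ∂L/∂y = 0 and the Euler-Lagrange equation gives
    d/dx( y' / sqrt(1 + (y')^2) ) = 0  ⇒  y' / sqrt(1 + (y')^2) = const.
Hence y' is constant, so y(x) is affine.
Fitting the endpoints (-3, 1) and (2, 4):
    slope m = (4 − 1) / (2 − (-3)) = 3/5,
    intercept c = 1 − m·(-3) = 14/5.
Extremal: y(x) = (3/5) x + 14/5.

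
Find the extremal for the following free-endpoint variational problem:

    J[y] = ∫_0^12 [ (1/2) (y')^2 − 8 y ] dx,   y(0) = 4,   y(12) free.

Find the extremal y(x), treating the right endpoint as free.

The Lagrangian L = (1/2) (y')^2 − 8 y gives
    ∂L/∂y = −8,   ∂L/∂y' = y'.
Euler-Lagrange: d/dx(y') − (−8) = 0, i.e. y'' + 8 = 0, so
    y(x) = −(8/2) x^2 + C1 x + C2.
Fixed left endpoint y(0) = 4 ⇒ C2 = 4.
The right endpoint x = 12 is free, so the natural (transversality) condition is ∂L/∂y' |_{x=12} = 0, i.e. y'(12) = 0.
Compute y'(x) = −8 x + C1, so y'(12) = −96 + C1 = 0 ⇒ C1 = 96.
Therefore the extremal is
    y(x) = −4 x^2 + 96 x + 4.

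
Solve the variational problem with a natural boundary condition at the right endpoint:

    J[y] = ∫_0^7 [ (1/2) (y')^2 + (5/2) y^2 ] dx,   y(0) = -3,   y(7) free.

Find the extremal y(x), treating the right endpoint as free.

The Lagrangian L = (1/2) (y')^2 + (5/2) y^2 gives
    ∂L/∂y = 5 y,   ∂L/∂y' = y'.
Euler-Lagrange: y'' − 5 y = 0.
With k = sqrt(5), the general solution is
    y(x) = A cosh(sqrt(5) x) + B sinh(sqrt(5) x).
Fixed left endpoint y(0) = -3 ⇒ A = -3.
The right endpoint x = 7 is free, so the natural (transversality) condition is ∂L/∂y' |_{x=7} = 0, i.e. y'(7) = 0.
Compute y'(x) = A k sinh(k x) + B k cosh(k x), so
    y'(7) = A k sinh(k·7) + B k cosh(k·7) = 0
    ⇒ B = −A tanh(k·7) = 3 tanh(sqrt(5)·7).
Therefore the extremal is
    y(x) = −3 cosh(sqrt(5) x) + 3 tanh(sqrt(5)·7) sinh(sqrt(5) x).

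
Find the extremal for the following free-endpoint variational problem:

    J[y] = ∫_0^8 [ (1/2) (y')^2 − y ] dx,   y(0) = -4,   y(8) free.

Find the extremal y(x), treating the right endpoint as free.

The Lagrangian L = (1/2) (y')^2 − y gives
    ∂L/∂y = −1,   ∂L/∂y' = y'.
Euler-Lagrange: d/dx(y') − (−1) = 0, i.e. y'' + 1 = 0, so
    y(x) = −(1/2) x^2 + C1 x + C2.
Fixed left endpoint y(0) = -4 ⇒ C2 = -4.
The right endpoint x = 8 is free, so the natural (transversality) condition is ∂L/∂y' |_{x=8} = 0, i.e. y'(8) = 0.
Compute y'(x) = −1 x + C1, so y'(8) = −8 + C1 = 0 ⇒ C1 = 8.
Therefore the extremal is
    y(x) = −x^2/2 + 8 x − 4.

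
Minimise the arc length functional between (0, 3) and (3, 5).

Arc-length functional: J[y] = ∫ sqrt(1 + (y')^2) dx.
Lagrangian L = sqrt(1 + (y')^2) has no explicit y dependence, so ∂L/∂y = 0 and the Euler-Lagrange equation gives
    d/dx( y' / sqrt(1 + (y')^2) ) = 0  ⇒  y' / sqrt(1 + (y')^2) = const.
Hence y' is constant, so y(x) is affine.
Fitting the endpoints (0, 3) and (3, 5):
    slope m = (5 − 3) / (3 − 0) = 2/3,
    intercept c = 3 − m·0 = 3.
Extremal: y(x) = (2/3) x + 3.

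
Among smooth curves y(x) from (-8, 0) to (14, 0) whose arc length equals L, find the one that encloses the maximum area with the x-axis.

Set up the augmented Lagrangian using a multiplier λ for the length constraint:
    F(y, y') = y − λ sqrt(1 + y'^2).
F has no explicit x dependence, so the Beltrami identity yields a first integral
    F − y' ∂F/∂y' = C.
Compute ∂F/∂y' = −λ y' / sqrt(1 + y'^2). Then
    y − λ sqrt(1 + y'^2) + λ y'^2 / sqrt(1 + y'^2) = C
    ⇒  y − λ / sqrt(1 + y'^2) = C.
Solving for y' and integrating gives
    (x − a)^2 + (y − b)^2 = λ^2,
a circular arc of radius λ. The constants a, b are determined by the endpoint conditions y(-8) = y(14) = 0, and λ is fixed implicitly by the length constraint
    ∫_{-8}^{14} sqrt(1 + y'^2) dx = L.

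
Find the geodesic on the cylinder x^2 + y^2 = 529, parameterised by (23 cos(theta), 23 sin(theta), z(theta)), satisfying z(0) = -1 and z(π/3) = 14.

Parameterise the cylinder of radius R = 23 as
    r(θ) = (23 cos θ, 23 sin θ, z(θ)).
The arc-length element is
    ds = sqrt(529 + (dz/dθ)^2) dθ,
so the Lagrangian is L = sqrt(529 + z'^2).
L depends on z' only, not on z or θ, so ∂L/∂z = 0 and
    ∂L/∂z' = z' / sqrt(529 + z'^2).
The Euler-Lagrange equation gives
    d/dθ( z' / sqrt(529 + z'^2) ) = 0,
so z' is constant. Integrating once:
    z(θ) = a θ + b,
a helix on the cylinder (a straight line when the cylinder is unrolled). The constants a, b are determined by the endpoint conditions.
With endpoint conditions z(0) = -1 and z(π/3) = 14: from z(0) = b we get b = -1, and a·π/3 + -1 = 14 gives a = 45/π, so
    z(θ) = (45/π) θ − 1.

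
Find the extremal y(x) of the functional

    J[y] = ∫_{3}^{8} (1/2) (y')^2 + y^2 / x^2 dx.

The Lagrangian is L = (1/2) (y')^2 + y^2 / x^2.
Compute ∂L/∂y = 2y/x^2, ∂L/∂y' = y'.
The Euler-Lagrange equation d/dx(∂L/∂y') − ∂L/∂y = 0 reduces to
    y'' − 2/x^2 · y = 0  (x > 0).
Its general solution is
    y(x) = A x^2 + B / x,
with A, B fixed by the endpoint conditions.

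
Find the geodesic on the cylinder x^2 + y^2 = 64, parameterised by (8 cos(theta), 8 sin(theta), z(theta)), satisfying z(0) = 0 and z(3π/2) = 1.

Parameterise the cylinder of radius R = 8 as
    r(θ) = (8 cos θ, 8 sin θ, z(θ)).
The arc-length element is
    ds = sqrt(64 + (dz/dθ)^2) dθ,
so the Lagrangian is L = sqrt(64 + z'^2).
L depends on z' only, not on z or θ, so ∂L/∂z = 0 and
    ∂L/∂z' = z' / sqrt(64 + z'^2).
The Euler-Lagrange equation gives
    d/dθ( z' / sqrt(64 + z'^2) ) = 0,
so z' is constant. Integrating once:
    z(θ) = a θ + b,
a helix on the cylinder (a straight line when the cylinder is unrolled). The constants a, b are determined by the endpoint conditions.
With endpoint conditions z(0) = 0 and z(3π/2) = 1: from z(0) = b we get b = 0, and a·3π/2 + 0 = 1 gives a = 2/(3π), so
    z(θ) = (2/(3π)) θ.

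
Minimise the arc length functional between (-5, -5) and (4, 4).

Arc-length functional: J[y] = ∫ sqrt(1 + (y')^2) dx.
Lagrangian L = sqrt(1 + (y')^2) has no explicit y dependence, so ∂L/∂y = 0 and the Euler-Lagrange equation gives
    d/dx( y' / sqrt(1 + (y')^2) ) = 0  ⇒  y' / sqrt(1 + (y')^2) = const.
Hence y' is constant, so y(x) is affine.
Fitting the endpoints (-5, -5) and (4, 4):
    slope m = (4 − (-5)) / (4 − (-5)) = 1,
    intercept c = (-5) − m·(-5) = 0.
Extremal: y(x) = x.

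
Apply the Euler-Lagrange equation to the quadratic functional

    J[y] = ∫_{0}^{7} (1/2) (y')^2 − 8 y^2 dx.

The Lagrangian is L = (1/2) (y')^2 − 8 y^2.
Compute ∂L/∂y = -16y, ∂L/∂y' = y'.
The Euler-Lagrange equation d/dx(∂L/∂y') − ∂L/∂y = 0 reduces to
    y'' + 16 y = 0.
Its general solution is
    y(x) = A sin(4x) + B cos(4x),
with A, B fixed by the endpoint conditions.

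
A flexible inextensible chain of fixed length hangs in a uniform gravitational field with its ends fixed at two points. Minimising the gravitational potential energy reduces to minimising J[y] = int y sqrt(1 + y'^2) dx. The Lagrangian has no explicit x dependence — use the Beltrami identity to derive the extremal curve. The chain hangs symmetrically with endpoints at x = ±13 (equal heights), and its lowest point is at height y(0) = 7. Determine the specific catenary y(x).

The Lagrangian L(y, y') = y sqrt(1 + y'^2) has no explicit x dependence, so the Beltrami identity applies:
    L − y' ∂L/∂y' = C.
Compute ∂L/∂y' = y · y' / sqrt(1 + y'^2). Then
    L − y' ∂L/∂y'
    = y sqrt(1 + y'^2) − y · y'^2 / sqrt(1 + y'^2)
    = y (1 + y'^2 − y'^2) / sqrt(1 + y'^2)
    = y / sqrt(1 + y'^2) = C.
Squaring gives y^2 = C^2 (1 + y'^2), i.e.
    y'^2 = y^2 / C^2 − 1.
Separating variables,
    dy / sqrt(y^2 − C^2) = dx / C,
and integrating gives arccosh(y / C) = (x − a)/C, so
    y(x) = C cosh((x − a)/C),
the catenary. The constants C and a are fixed by the two endpoint conditions (and, for the hanging-chain problem, the length constraint selects C).
Now fit the given data. The endpoints x = ±13 are symmetric at equal height, so the catenary is even about its minimum: a = 0 and y(x) = C cosh(x/C). The lowest point is y(0) = C cosh(0) = C, and we are told y(0) = 7, so C = 7. Therefore
    y(x) = 7 cosh(x/7),
and at the endpoints
    y(±13) = 7 cosh(13/7).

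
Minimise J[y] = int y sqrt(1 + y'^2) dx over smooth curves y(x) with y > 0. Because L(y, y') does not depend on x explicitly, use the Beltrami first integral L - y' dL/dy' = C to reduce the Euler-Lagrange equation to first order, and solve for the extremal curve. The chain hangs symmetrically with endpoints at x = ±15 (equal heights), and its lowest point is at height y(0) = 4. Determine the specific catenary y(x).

The Lagrangian L(y, y') = y sqrt(1 + y'^2) has no explicit x dependence, so the Beltrami identity applies:
    L − y' ∂L/∂y' = C.
Compute ∂L/∂y' = y · y' / sqrt(1 + y'^2). Then
    L − y' ∂L/∂y'
    = y sqrt(1 + y'^2) − y · y'^2 / sqrt(1 + y'^2)
    = y (1 + y'^2 − y'^2) / sqrt(1 + y'^2)
    = y / sqrt(1 + y'^2) = C.
Squaring gives y^2 = C^2 (1 + y'^2), i.e.
    y'^2 = y^2 / C^2 − 1.
Separating variables,
    dy / sqrt(y^2 − C^2) = dx / C,
and integrating gives arccosh(y / C) = (x − a)/C, so
    y(x) = C cosh((x − a)/C),
the catenary. The constants C and a are fixed by the two endpoint conditions (and, for the hanging-chain problem, the length constraint selects C).
Now fit the given data. The endpoints x = ±15 are symmetric at equal height, so the catenary is even about its minimum: a = 0 and y(x) = C cosh(x/C). The lowest point is y(0) = C cosh(0) = C, and we are told y(0) = 4, so C = 4. Therefore
    y(x) = 4 cosh(x/4),
and at the endpoints
    y(±15) = 4 cosh(15/4).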